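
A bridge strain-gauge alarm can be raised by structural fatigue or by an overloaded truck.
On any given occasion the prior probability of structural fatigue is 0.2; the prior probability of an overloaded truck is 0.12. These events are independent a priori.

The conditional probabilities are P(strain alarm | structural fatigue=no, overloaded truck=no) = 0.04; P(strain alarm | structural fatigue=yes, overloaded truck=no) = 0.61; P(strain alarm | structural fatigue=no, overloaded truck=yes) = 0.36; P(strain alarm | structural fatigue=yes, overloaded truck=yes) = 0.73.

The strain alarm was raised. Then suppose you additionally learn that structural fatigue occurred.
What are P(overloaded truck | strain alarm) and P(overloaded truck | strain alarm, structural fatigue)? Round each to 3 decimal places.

Weight on overloaded truck=true, given the evidence: 0.034560 + 0.017520 = 0.052080
Denominator P(strain alarm): 0.04·0.8·0.88 + 0.36·0.8·0.12 + 0.61·0.2·0.88 + 0.73·0.2·0.12 = 0.187600
Posterior = 0.052080 / 0.187600 ≈ 0.278

Now condition on the additional information:
Sum P(strain alarm|·) weighted by the priors over both values of overloaded truck:
  P(strain alarm | structural fatigue) = 0.61·0.88 + 0.73·0.12
        = 0.536800 + 0.087600 = 0.624400
The terms with overloaded truck present sum to 0.087600, so
  P(overloaded truck | strain alarm, structural fatigue) = 0.087600 / 0.624400 ≈ 0.140

P(overloaded truck | strain alarm) ≈ 0.278; P(overloaded truck | strain alarm, structural fatigue) ≈ 0.140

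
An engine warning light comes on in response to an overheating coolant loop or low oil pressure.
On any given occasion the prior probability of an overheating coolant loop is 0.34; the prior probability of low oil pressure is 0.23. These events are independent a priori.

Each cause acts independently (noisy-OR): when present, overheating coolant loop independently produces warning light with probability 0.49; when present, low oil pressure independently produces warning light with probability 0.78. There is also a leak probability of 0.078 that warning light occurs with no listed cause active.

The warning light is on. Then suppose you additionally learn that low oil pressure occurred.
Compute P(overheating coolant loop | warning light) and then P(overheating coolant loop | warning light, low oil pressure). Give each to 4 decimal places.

P(overheating coolant loop | warning light) ≈ 0.5652; P(overheating coolant loop | warning light, low oil pressure) ≈ 0.3668

Under noisy-OR, P(warning light | causes) = 1 − (1−0.078)·∏(1−qᵢ) over the active causes.
P(warning light) = 0.078×0.66×0.77 + 0.79716×0.66×0.23 + 0.52978×0.34×0.77 + 0.896552×0.34×0.23 = 0.039640 + 0.121009 + 0.138696 + 0.070110 = 0.369455
Of this, 0.208806 comes from 0.138696 + 0.070110 (the overheating coolant loop=true cases).
P(overheating coolant loop | warning light) = 0.208806 / 0.369455 ≈ 0.5652

Now also conditioning on low oil pressure=true:
Sum P(warning light|·) weighted by the priors over both values of overheating coolant loop:
  P(warning light | low oil pressure) = 0.79716×0.66 + 0.896552×0.34
        = 0.526126 + 0.304828 = 0.830954
Keeping only the overheating coolant loop-present terms gives 0.304828, so
  P(overheating coolant loop | warning light, low oil pressure) = 0.304828 / 0.830954 ≈ 0.3668
Conditioning on low oil pressure lowers the posterior on overheating coolant loop: the classic explaining-away effect in a common-effect structure.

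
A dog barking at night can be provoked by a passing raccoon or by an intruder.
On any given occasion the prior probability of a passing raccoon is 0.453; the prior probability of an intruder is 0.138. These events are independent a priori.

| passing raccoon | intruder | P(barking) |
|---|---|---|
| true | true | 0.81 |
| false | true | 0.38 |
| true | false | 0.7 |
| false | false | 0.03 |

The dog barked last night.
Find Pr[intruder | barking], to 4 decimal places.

Enumerate the 4 (passing raccoon, intruder) configurations and weight by the priors:
  P(barking) = 0.03·0.547·0.862 + 0.38·0.547·0.138 + 0.7·0.453·0.862 + 0.81·0.453·0.138
        = 0.014145 + 0.028685 + 0.273340 + 0.050636 = 0.366806
Configurations with intruder contribute 0.079321, so
  P(intruder | barking) = 0.079321 / 0.366806 ≈ 0.2162

Pr[intruder | barking] ≈ 0.2162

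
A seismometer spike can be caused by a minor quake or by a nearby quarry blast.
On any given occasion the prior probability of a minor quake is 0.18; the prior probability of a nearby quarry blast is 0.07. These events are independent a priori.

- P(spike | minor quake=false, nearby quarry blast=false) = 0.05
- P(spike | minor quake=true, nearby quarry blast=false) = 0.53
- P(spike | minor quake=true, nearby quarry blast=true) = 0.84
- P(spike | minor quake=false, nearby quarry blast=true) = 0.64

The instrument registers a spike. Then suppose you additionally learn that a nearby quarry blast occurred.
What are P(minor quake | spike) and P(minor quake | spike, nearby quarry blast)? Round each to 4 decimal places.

Weight on minor quake=true, given the evidence: 0.088722 + 0.010584 = 0.099306
Normalizer over all consistent configurations: 0.05*0.82*0.93 + 0.64*0.82*0.07 + 0.53*0.18*0.93 + 0.84*0.18*0.07 = 0.174172
P(minor quake | spike) = 0.099306/0.174172 ≈ 0.5702

With the extra evidence:
Enumerate both values of minor quake and weight by the priors:
  P(spike | nearby quarry blast) = 0.64*0.82 + 0.84*0.18
        = 0.524800 + 0.151200 = 0.676000
Keeping only the minor quake-present terms gives 0.151200, so
  P(minor quake | spike, nearby quarry blast) = 0.151200 / 0.676000 ≈ 0.2237

P(minor quake | spike) ≈ 0.5702; P(minor quake | spike, nearby quarry blast) ≈ 0.2237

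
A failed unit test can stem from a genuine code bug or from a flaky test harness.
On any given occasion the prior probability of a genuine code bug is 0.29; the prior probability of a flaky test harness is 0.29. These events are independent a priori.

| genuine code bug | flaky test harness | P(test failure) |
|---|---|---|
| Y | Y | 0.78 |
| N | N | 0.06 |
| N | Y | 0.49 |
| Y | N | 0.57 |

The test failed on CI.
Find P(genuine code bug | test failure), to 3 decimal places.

P(genuine code bug | test failure) ≈ 0.582

P(test failure) = 0.06×0.71×0.71 + 0.49×0.71×0.29 + 0.57×0.29×0.71 + 0.78×0.29×0.29 = 0.030246 + 0.100891 + 0.117363 + 0.065598 = 0.314098
The genuine code bug-present share is 0.117363 + 0.065598 = 0.182961.
So P(genuine code bug | test failure) = 0.182961/0.314098 ≈ 0.582.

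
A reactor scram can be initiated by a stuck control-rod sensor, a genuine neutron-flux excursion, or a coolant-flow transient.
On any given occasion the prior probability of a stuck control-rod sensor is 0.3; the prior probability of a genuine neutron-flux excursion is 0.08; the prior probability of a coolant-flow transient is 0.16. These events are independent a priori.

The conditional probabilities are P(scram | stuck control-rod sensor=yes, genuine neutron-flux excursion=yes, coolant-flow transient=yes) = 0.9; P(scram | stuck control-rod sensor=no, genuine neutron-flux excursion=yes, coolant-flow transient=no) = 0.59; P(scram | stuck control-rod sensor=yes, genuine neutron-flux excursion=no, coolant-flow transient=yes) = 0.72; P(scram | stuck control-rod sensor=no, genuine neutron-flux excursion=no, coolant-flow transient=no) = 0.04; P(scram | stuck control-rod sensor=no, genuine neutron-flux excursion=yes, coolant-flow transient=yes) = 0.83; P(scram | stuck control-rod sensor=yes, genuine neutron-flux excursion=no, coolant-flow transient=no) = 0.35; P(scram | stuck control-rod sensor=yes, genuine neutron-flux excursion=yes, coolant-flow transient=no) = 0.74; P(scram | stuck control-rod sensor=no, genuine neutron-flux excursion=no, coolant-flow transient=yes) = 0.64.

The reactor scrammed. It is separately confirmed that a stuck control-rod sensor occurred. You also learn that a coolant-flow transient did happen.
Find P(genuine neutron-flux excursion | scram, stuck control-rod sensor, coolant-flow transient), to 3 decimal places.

By total probability over both values of genuine neutron-flux excursion:
  P(scram | stuck control-rod sensor, coolant-flow transient) = 0.72×0.92 + 0.9×0.08
        = 0.662400 + 0.072000 = 0.734400
Configurations with genuine neutron-flux excursion contribute 0.072000, so
  P(genuine neutron-flux excursion | scram, stuck control-rod sensor, coolant-flow transient) = 0.072000 / 0.734400 ≈ 0.098

P(genuine neutron-flux excursion | scram, stuck control-rod sensor, coolant-flow transient) ≈ 0.098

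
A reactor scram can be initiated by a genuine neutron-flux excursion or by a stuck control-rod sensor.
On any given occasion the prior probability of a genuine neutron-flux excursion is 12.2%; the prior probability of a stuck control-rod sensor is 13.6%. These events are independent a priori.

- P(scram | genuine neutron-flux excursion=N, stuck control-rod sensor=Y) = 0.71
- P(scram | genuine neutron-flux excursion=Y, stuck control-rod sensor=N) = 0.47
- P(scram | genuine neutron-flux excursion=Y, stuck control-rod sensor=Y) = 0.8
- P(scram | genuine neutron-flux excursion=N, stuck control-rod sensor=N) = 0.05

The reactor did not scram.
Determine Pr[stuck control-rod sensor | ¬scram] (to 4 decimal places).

For the numerator, keep only stuck control-rod sensor=true terms: 0.034628 + 0.003318 = 0.037946
The normalizing constant is 0.95×0.878×0.864 + 0.29×0.878×0.136 + 0.53×0.122×0.864 + 0.2×0.122×0.136 = 0.814474
P(stuck control-rod sensor | ¬scram) = 0.037946/0.814474 ≈ 0.0466

Pr[stuck control-rod sensor | ¬scram] ≈ 0.0466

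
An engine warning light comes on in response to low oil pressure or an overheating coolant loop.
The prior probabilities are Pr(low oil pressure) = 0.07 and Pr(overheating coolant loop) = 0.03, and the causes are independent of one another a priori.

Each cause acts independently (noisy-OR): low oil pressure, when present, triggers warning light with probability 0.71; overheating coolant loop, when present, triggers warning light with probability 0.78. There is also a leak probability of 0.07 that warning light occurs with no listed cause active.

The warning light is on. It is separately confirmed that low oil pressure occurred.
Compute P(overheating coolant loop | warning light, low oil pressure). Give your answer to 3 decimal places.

Under noisy-OR, P(warning light | causes) = 1 − (1−0.07)·∏(1−qᵢ) over the active causes.
P(warning light | low oil pressure) = 0.7303·0.97 + 0.940666·0.03 = 0.708391 + 0.028220 = 0.736611
The overheating coolant loop-present share is 0.940666·0.03 = 0.028220.
Hence the posterior is 0.028220/0.736611 ≈ 0.038.

P(overheating coolant loop | warning light, low oil pressure) ≈ 0.038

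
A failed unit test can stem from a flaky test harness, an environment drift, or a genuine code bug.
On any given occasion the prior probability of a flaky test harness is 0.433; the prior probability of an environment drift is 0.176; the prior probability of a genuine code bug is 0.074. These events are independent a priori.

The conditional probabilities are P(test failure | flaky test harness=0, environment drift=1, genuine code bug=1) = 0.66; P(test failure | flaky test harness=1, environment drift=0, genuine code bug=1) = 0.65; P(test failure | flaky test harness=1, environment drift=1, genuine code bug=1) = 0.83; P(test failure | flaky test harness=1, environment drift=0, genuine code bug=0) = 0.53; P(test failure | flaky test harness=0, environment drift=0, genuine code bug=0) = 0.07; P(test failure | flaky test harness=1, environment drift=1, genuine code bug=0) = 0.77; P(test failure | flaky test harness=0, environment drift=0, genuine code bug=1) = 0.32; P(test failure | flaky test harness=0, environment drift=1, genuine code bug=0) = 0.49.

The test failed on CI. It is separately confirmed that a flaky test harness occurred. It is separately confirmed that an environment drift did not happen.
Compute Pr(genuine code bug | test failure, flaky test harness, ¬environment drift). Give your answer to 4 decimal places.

P(test failure | flaky test harness, ¬environment drift) = 0.53*0.926 + 0.65*0.074 = 0.490780 + 0.048100 = 0.538880
Of this, 0.048100 comes from 0.65*0.074 (the genuine code bug=true cases).
Hence the posterior is 0.048100/0.538880 ≈ 0.0893.

Pr(genuine code bug | test failure, flaky test harness, ¬environment drift) ≈ 0.0893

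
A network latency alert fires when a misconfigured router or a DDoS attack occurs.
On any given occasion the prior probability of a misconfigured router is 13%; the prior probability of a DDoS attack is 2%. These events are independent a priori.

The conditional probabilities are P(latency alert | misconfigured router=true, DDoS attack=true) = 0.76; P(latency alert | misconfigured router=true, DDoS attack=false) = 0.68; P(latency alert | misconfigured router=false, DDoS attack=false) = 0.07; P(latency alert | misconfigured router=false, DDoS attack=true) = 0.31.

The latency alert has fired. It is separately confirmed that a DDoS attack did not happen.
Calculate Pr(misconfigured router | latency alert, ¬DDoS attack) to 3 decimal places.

Numerator (weight on configurations with misconfigured router): 0.68*0.13 = 0.088400
The normalizing constant is 0.07*0.87 + 0.68*0.13 = 0.149300
Posterior = 0.088400 / 0.149300 ≈ 0.592

Pr(misconfigured router | latency alert, ¬DDoS attack) ≈ 0.592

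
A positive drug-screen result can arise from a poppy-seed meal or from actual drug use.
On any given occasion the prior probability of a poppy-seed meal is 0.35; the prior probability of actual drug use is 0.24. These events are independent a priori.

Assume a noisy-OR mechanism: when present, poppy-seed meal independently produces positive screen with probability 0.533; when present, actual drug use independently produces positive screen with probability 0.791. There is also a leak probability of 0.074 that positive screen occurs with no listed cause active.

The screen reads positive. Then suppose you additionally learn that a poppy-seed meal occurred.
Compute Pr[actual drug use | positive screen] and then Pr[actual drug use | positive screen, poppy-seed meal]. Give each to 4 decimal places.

Pr[actual drug use | positive screen] ≈ 0.5188; Pr[actual drug use | positive screen, poppy-seed meal] ≈ 0.3360

Under noisy-OR, P(positive screen | causes) = 1 − (1−0.074)·∏(1−qᵢ) over the active causes.
P(positive screen) = 0.074×0.65×0.76 + 0.806466×0.65×0.24 + 0.567558×0.35×0.76 + 0.90962×0.35×0.24 = 0.036556 + 0.125809 + 0.150970 + 0.076408 = 0.389743
The actual drug use-present share is 0.125809 + 0.076408 = 0.202217.
P(actual drug use | positive screen) = 0.202217 / 0.389743 ≈ 0.5188

Now condition on the additional information:
Enumerate both values of actual drug use and weight by the priors:
  P(positive screen | poppy-seed meal) = 0.567558*0.76 + 0.90962*0.24
        = 0.431344 + 0.218309 = 0.649653
Configurations with actual drug use contribute 0.218309, so
  P(actual drug use | positive screen, poppy-seed meal) = 0.218309 / 0.649653 ≈ 0.3360
Conditioning on poppy-seed meal lowers the posterior on actual drug use: the classic explaining-away effect in a common-effect structure.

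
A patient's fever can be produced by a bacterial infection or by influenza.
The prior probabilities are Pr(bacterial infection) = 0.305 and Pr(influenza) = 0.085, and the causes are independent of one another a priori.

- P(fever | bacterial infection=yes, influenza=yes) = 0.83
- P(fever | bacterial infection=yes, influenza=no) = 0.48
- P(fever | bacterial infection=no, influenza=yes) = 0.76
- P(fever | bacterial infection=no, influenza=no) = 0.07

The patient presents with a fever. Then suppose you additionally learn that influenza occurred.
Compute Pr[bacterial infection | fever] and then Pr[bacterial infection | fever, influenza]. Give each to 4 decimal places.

Pr[bacterial infection | fever] ≈ 0.6349; Pr[bacterial infection | fever, influenza] ≈ 0.3240

Sum P(fever|·) weighted by the priors over the 4 (bacterial infection, influenza) configurations:
  P(fever) = 0.07·0.695·0.915 + 0.76·0.695·0.085 + 0.48·0.305·0.915 + 0.83·0.305·0.085
        = 0.044515 + 0.044897 + 0.133956 + 0.021518 = 0.244886
Keeping only the bacterial infection-present terms gives 0.155474, so
  P(bacterial infection | fever) = 0.155474 / 0.244886 ≈ 0.6349

Now condition on the additional information:
For the numerator, keep only bacterial infection=true terms: 0.83·0.305 = 0.253150
Denominator P(fever | influenza): 0.76·0.695 + 0.83·0.305 = 0.781350
P(bacterial infection | fever, influenza) = 0.253150/0.781350 ≈ 0.3240
Conditioning on influenza lowers the posterior on bacterial infection: the classic explaining-away effect in a common-effect structure.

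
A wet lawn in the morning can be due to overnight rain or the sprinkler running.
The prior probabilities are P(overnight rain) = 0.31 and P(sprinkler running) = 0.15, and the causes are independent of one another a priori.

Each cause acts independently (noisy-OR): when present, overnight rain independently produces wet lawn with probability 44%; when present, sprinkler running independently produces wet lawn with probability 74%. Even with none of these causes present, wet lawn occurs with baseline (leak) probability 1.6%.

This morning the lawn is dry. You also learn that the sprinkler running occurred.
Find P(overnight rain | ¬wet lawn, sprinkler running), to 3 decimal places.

Under noisy-OR, P(wet lawn | causes) = 1 − (1−0.016)·∏(1−qᵢ) over the active causes.
By total probability over both values of overnight rain:
  P(¬wet lawn | sprinkler running) = 0.25584*0.69 + 0.14327*0.31
        = 0.176530 + 0.044414 = 0.220944
Keeping only the overnight rain-present terms gives 0.044414, so
  P(overnight rain | ¬wet lawn, sprinkler running) = 0.044414 / 0.220944 ≈ 0.201

P(overnight rain | ¬wet lawn, sprinkler running) ≈ 0.201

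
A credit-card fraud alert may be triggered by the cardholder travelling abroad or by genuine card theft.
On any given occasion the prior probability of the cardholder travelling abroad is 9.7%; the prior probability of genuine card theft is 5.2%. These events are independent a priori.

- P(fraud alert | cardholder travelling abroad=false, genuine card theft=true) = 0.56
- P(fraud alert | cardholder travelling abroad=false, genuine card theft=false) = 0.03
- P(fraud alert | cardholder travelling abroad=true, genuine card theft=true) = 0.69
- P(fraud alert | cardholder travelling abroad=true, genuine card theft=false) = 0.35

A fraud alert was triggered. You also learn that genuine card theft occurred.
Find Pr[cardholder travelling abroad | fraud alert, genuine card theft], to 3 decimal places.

P(fraud alert | genuine card theft) = 0.56×0.903 + 0.69×0.097 = 0.505680 + 0.066930 = 0.572610
Of this, 0.066930 comes from 0.69×0.097 (the cardholder travelling abroad=true cases).
P(cardholder travelling abroad | fraud alert, genuine card theft) = 0.066930 / 0.572610 ≈ 0.117

Pr[cardholder travelling abroad | fraud alert, genuine card theft] ≈ 0.117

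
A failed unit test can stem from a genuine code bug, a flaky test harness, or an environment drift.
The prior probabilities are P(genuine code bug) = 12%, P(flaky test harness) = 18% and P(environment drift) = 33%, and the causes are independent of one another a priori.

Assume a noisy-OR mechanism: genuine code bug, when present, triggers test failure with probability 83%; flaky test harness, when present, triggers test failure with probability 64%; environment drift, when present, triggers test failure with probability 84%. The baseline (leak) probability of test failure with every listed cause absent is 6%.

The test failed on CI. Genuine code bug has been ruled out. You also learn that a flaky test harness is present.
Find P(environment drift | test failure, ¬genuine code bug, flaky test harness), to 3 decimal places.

Under noisy-OR, P(test failure | causes) = 1 − (1−0.06)·∏(1−qᵢ) over the active causes.
By total probability over both values of environment drift:
  P(test failure | ¬genuine code bug, flaky test harness) = 0.6616×0.67 + 0.945856×0.33
        = 0.443272 + 0.312132 = 0.755404
The terms with environment drift present sum to 0.312132, so
  P(environment drift | test failure, ¬genuine code bug, flaky test harness) = 0.312132 / 0.755404 ≈ 0.413

P(environment drift | test failure, ¬genuine code bug, flaky test harness) ≈ 0.413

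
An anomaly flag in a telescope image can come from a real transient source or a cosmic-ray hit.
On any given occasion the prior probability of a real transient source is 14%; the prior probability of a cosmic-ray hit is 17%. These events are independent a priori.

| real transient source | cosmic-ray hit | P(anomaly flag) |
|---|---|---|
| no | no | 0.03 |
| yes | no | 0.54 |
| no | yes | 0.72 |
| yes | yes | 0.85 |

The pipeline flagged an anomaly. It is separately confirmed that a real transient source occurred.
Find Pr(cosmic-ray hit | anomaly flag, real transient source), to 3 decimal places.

Enumerate both values of cosmic-ray hit and weight by the priors:
  P(anomaly flag | real transient source) = 0.54·0.83 + 0.85·0.17
        = 0.448200 + 0.144500 = 0.592700
Keeping only the cosmic-ray hit-present terms gives 0.144500, so
  P(cosmic-ray hit | anomaly flag, real transient source) = 0.144500 / 0.592700 ≈ 0.244

Pr(cosmic-ray hit | anomaly flag, real transient source) ≈ 0.244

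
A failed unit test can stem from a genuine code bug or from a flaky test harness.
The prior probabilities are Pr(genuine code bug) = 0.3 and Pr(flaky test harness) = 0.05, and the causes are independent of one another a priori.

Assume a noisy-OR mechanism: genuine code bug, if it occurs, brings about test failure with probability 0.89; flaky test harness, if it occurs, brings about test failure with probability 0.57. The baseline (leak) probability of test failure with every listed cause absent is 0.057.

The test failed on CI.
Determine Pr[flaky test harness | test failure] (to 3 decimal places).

Pr[flaky test harness | test failure] ≈ 0.107

Under noisy-OR, P(test failure | causes) = 1 − (1−0.057)·∏(1−qᵢ) over the active causes.
Enumerate the 4 (genuine code bug, flaky test harness) configurations and weight by the priors:
  P(test failure) = 0.057·0.7·0.95 + 0.59451·0.7·0.05 + 0.89627·0.3·0.95 + 0.955396·0.3·0.05
        = 0.037905 + 0.020808 + 0.255437 + 0.014331 = 0.328481
The terms with flaky test harness present sum to 0.035139, so
  P(flaky test harness | test failure) = 0.035139 / 0.328481 ≈ 0.107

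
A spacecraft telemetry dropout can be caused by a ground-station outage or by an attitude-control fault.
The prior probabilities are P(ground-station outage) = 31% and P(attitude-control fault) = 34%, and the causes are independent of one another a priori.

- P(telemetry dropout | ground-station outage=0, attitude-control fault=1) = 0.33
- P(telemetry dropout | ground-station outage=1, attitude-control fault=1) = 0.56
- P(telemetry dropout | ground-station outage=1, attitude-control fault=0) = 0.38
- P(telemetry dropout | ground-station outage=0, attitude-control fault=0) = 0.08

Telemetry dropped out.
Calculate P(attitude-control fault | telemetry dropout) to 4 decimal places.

P(attitude-control fault | telemetry dropout) ≈ 0.5444

P(telemetry dropout) = 0.08×0.69×0.66 + 0.33×0.69×0.34 + 0.38×0.31×0.66 + 0.56×0.31×0.34 = 0.036432 + 0.077418 + 0.077748 + 0.059024 = 0.250622
Restricting to configurations with attitude-control fault present: 0.077418 + 0.059024 = 0.136442.
P(attitude-control fault | telemetry dropout) = 0.136442 / 0.250622 ≈ 0.5444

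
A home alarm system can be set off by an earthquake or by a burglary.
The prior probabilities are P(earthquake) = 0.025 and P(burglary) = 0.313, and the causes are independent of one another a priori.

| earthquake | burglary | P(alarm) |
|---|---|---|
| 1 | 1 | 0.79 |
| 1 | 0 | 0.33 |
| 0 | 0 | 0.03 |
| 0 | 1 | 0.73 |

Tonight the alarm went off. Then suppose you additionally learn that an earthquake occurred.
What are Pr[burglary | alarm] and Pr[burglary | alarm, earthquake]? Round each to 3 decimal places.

Pr[burglary | alarm] ≈ 0.899; Pr[burglary | alarm, earthquake] ≈ 0.522

Sum P(alarm|·) weighted by the priors over the 4 (earthquake, burglary) configurations:
  P(alarm) = 0.03×0.975×0.687 + 0.73×0.975×0.313 + 0.33×0.025×0.687 + 0.79×0.025×0.313
        = 0.020095 + 0.222778 + 0.005668 + 0.006182 = 0.254723
Configurations with burglary contribute 0.228960, so
  P(burglary | alarm) = 0.228960 / 0.254723 ≈ 0.899

With the extra evidence:
By total probability over both values of burglary:
  P(alarm | earthquake) = 0.33·0.687 + 0.79·0.313
        = 0.226710 + 0.247270 = 0.473980
Configurations with burglary contribute 0.247270, so
  P(burglary | alarm, earthquake) = 0.247270 / 0.473980 ≈ 0.522
Conditioning on earthquake lowers the posterior on burglary: the classic explaining-away effect in a common-effect structure.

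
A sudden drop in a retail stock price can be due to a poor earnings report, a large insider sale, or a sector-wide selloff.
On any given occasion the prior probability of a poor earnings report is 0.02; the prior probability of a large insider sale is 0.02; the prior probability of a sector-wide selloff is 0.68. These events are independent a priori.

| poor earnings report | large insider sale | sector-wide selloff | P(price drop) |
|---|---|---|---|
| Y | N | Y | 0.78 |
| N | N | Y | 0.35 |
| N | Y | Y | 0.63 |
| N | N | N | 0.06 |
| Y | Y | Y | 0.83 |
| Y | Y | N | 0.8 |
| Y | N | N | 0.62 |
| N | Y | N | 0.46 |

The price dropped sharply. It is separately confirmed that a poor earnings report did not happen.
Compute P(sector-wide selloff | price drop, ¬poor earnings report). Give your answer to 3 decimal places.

Numerator (weight on configurations with sector-wide selloff): 0.233240 + 0.008568 = 0.241808
The normalizing constant is 0.06*0.98*0.32 + 0.35*0.98*0.68 + 0.46*0.02*0.32 + 0.63*0.02*0.68 = 0.263568
Posterior = 0.241808 / 0.263568 ≈ 0.917

P(sector-wide selloff | price drop, ¬poor earnings report) ≈ 0.917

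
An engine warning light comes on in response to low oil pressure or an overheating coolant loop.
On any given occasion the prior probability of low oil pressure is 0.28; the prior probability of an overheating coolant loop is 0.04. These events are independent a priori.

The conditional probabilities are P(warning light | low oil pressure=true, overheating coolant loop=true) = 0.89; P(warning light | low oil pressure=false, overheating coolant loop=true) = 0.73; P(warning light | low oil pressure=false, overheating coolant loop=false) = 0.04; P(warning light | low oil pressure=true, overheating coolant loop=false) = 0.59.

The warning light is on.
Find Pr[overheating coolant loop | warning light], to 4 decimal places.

Weight on overheating coolant loop=true, given the evidence: 0.021024 + 0.009968 = 0.030992
Denominator P(warning light): 0.04·0.72·0.96 + 0.73·0.72·0.04 + 0.59·0.28·0.96 + 0.89·0.28·0.04 = 0.217232
Posterior = 0.030992 / 0.217232 ≈ 0.1427

Pr[overheating coolant loop | warning light] ≈ 0.1427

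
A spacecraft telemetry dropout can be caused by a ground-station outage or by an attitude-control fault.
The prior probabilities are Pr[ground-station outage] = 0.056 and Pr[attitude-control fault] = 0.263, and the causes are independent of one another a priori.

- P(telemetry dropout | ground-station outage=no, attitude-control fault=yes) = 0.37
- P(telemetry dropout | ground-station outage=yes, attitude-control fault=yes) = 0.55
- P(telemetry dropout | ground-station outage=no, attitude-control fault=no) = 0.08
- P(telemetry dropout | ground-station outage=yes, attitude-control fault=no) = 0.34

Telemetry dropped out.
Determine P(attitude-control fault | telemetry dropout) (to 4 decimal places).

Weight on attitude-control fault=true, given the evidence: 0.091861 + 0.008100 = 0.099961
Denominator P(telemetry dropout): 0.08·0.944·0.737 + 0.37·0.944·0.263 + 0.34·0.056·0.737 + 0.55·0.056·0.263 = 0.169651
Posterior = 0.099961 / 0.169651 ≈ 0.5892

P(attitude-control fault | telemetry dropout) ≈ 0.5892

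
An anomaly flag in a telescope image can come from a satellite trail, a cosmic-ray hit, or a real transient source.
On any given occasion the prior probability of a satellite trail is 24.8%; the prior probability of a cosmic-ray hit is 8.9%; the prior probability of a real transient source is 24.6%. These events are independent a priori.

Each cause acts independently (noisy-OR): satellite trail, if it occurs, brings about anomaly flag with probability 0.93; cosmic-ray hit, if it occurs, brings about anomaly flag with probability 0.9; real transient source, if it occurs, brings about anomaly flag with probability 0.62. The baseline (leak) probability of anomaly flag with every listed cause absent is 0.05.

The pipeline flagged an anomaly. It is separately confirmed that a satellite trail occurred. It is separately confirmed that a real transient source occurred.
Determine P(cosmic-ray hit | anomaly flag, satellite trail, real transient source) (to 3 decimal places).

P(cosmic-ray hit | anomaly flag, satellite trail, real transient source) ≈ 0.091

Under noisy-OR, P(anomaly flag | causes) = 1 − (1−0.05)·∏(1−qᵢ) over the active causes.
Enumerate both values of cosmic-ray hit and weight by the priors:
  P(anomaly flag | satellite trail, real transient source) = 0.97473*0.911 + 0.997473*0.089
        = 0.887979 + 0.088775 = 0.976754
Keeping only the cosmic-ray hit-present terms gives 0.088775, so
  P(cosmic-ray hit | anomaly flag, satellite trail, real transient source) = 0.088775 / 0.976754 ≈ 0.091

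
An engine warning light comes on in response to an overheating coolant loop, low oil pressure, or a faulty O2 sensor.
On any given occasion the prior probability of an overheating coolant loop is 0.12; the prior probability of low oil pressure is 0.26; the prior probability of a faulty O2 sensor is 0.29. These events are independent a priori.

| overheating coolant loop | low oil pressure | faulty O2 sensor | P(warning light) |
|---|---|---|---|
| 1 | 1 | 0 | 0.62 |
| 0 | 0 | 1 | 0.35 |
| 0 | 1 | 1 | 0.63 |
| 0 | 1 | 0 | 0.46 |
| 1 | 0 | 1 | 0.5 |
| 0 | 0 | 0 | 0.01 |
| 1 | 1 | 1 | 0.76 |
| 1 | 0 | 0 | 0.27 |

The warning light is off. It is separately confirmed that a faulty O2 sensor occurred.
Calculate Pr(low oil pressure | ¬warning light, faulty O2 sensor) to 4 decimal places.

Pr(low oil pressure | ¬warning light, faulty O2 sensor) ≈ 0.1646

P(¬warning light | faulty O2 sensor) = 0.65·0.88·0.74 + 0.37·0.88·0.26 + 0.5·0.12·0.74 + 0.24·0.12·0.26 = 0.423280 + 0.084656 + 0.044400 + 0.007488 = 0.559824
The low oil pressure-present share is 0.084656 + 0.007488 = 0.092144.
Hence the posterior is 0.092144/0.559824 ≈ 0.1646.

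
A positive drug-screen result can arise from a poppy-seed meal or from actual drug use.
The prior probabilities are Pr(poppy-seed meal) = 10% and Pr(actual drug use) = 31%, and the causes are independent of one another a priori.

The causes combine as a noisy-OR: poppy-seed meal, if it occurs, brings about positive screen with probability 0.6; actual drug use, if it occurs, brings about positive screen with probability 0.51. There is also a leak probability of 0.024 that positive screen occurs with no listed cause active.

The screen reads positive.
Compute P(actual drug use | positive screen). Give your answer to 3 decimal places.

Under noisy-OR, P(positive screen | causes) = 1 − (1−0.024)·∏(1−qᵢ) over the active causes.
P(positive screen) = 0.024×0.9×0.69 + 0.52176×0.9×0.31 + 0.6096×0.1×0.69 + 0.808704×0.1×0.31 = 0.014904 + 0.145571 + 0.042062 + 0.025070 = 0.227607
Restricting to configurations with actual drug use present: 0.145571 + 0.025070 = 0.170641.
Hence the posterior is 0.170641/0.227607 ≈ 0.750.

P(actual drug use | positive screen) ≈ 0.750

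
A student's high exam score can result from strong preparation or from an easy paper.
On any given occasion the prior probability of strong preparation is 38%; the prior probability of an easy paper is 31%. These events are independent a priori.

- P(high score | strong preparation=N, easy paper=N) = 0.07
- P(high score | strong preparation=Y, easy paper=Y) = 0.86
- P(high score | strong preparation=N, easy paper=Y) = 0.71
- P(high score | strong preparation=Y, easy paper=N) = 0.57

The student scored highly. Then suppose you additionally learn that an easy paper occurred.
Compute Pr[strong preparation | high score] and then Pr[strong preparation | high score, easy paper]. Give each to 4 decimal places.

Weight on strong preparation=true, given the evidence: 0.149454 + 0.101308 = 0.250762
Denominator P(high score): 0.07×0.62×0.69 + 0.71×0.62×0.31 + 0.57×0.38×0.69 + 0.86×0.38×0.31 = 0.417170
Posterior = 0.250762 / 0.417170 ≈ 0.6011

With the extra evidence:
P(high score | easy paper) = 0.71*0.62 + 0.86*0.38 = 0.440200 + 0.326800 = 0.767000
Restricting to configurations with strong preparation present: 0.86*0.38 = 0.326800.
P(strong preparation | high score, easy paper) = 0.326800 / 0.767000 ≈ 0.4261
The drop from 0.6011 to 0.4261 is the explaining-away (discounting) effect.

Pr[strong preparation | high score] ≈ 0.6011; Pr[strong preparation | high score, easy paper] ≈ 0.4261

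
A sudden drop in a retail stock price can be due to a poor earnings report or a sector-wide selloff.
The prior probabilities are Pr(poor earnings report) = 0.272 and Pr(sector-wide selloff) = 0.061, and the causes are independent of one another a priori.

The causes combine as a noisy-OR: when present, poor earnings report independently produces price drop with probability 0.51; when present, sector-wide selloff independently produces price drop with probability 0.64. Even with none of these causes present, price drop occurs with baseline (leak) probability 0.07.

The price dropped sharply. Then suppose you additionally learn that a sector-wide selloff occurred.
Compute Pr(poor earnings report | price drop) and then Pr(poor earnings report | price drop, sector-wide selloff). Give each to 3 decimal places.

Pr(poor earnings report | price drop) ≈ 0.664; Pr(poor earnings report | price drop, sector-wide selloff) ≈ 0.320

Under noisy-OR, P(price drop | causes) = 1 − (1−0.07)·∏(1−qᵢ) over the active causes.
P(price drop) = 0.07*0.728*0.939 + 0.6652*0.728*0.061 + 0.5443*0.272*0.939 + 0.835948*0.272*0.061 = 0.047851 + 0.029540 + 0.139019 + 0.013870 = 0.230280
Of this, 0.152889 comes from 0.139019 + 0.013870 (the poor earnings report=true cases).
P(poor earnings report | price drop) = 0.152889 / 0.230280 ≈ 0.664

With the extra evidence:
Enumerate both values of poor earnings report and weight by the priors:
  P(price drop | sector-wide selloff) = 0.6652·0.728 + 0.835948·0.272
        = 0.484266 + 0.227378 = 0.711644
The terms with poor earnings report present sum to 0.227378, so
  P(poor earnings report | price drop, sector-wide selloff) = 0.227378 / 0.711644 ≈ 0.320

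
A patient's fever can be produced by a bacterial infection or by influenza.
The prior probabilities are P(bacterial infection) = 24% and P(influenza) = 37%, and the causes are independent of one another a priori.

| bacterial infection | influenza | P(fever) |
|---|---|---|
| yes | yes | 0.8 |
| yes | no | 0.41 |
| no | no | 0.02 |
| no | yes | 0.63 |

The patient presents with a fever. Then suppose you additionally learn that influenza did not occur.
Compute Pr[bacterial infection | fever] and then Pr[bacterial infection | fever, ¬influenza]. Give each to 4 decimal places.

Pr[bacterial infection | fever] ≈ 0.4160; Pr[bacterial infection | fever, ¬influenza] ≈ 0.8662

P(fever) = 0.02*0.76*0.63 + 0.63*0.76*0.37 + 0.41*0.24*0.63 + 0.8*0.24*0.37 = 0.009576 + 0.177156 + 0.061992 + 0.071040 = 0.319764
Of this, 0.133032 comes from 0.061992 + 0.071040 (the bacterial infection=true cases).
So P(bacterial infection | fever) = 0.133032/0.319764 ≈ 0.4160.

Now also conditioning on influenza≠true:
For the numerator, keep only bacterial infection=true terms: 0.41×0.24 = 0.098400
Denominator P(fever | ¬influenza): 0.02×0.76 + 0.41×0.24 = 0.113600
Posterior = 0.098400 / 0.113600 ≈ 0.8662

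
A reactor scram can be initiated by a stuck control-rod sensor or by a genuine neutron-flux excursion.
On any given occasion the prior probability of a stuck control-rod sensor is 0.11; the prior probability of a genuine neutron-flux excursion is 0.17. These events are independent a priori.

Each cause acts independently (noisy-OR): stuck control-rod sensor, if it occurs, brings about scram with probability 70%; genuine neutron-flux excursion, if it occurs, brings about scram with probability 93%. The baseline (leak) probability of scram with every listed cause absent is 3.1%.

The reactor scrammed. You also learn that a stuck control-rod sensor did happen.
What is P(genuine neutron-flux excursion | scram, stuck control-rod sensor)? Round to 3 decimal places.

Under noisy-OR, P(scram | causes) = 1 − (1−0.031)·∏(1−qᵢ) over the active causes.
By total probability over both values of genuine neutron-flux excursion:
  P(scram | stuck control-rod sensor) = 0.7093×0.83 + 0.979651×0.17
        = 0.588719 + 0.166541 = 0.755260
Keeping only the genuine neutron-flux excursion-present terms gives 0.166541, so
  P(genuine neutron-flux excursion | scram, stuck control-rod sensor) = 0.166541 / 0.755260 ≈ 0.221

P(genuine neutron-flux excursion | scram, stuck control-rod sensor) ≈ 0.221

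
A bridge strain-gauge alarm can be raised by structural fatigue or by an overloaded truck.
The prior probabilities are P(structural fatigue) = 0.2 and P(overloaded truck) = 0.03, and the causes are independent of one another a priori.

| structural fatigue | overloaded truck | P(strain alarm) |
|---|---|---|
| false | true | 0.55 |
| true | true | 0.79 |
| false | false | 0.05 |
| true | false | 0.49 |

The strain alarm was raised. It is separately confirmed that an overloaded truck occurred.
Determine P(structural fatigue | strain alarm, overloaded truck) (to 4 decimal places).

By total probability over both values of structural fatigue:
  P(strain alarm | overloaded truck) = 0.55×0.8 + 0.79×0.2
        = 0.440000 + 0.158000 = 0.598000
Configurations with structural fatigue contribute 0.158000, so
  P(structural fatigue | strain alarm, overloaded truck) = 0.158000 / 0.598000 ≈ 0.2642

P(structural fatigue | strain alarm, overloaded truck) ≈ 0.2642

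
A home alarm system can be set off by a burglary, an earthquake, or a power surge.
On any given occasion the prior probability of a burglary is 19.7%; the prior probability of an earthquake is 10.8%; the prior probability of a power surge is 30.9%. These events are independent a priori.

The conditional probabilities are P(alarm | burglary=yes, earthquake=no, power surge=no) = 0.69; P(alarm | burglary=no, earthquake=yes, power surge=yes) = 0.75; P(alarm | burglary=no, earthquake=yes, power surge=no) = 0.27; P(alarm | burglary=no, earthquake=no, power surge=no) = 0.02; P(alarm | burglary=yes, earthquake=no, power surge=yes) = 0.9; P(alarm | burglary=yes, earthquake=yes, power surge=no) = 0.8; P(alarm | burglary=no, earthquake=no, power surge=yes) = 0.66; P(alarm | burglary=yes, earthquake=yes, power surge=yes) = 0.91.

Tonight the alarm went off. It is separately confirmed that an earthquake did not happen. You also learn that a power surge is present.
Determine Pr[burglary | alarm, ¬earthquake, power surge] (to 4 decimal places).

Pr[burglary | alarm, ¬earthquake, power surge] ≈ 0.2507

P(alarm | ¬earthquake, power surge) = 0.66×0.803 + 0.9×0.197 = 0.529980 + 0.177300 = 0.707280
The burglary-present share is 0.9×0.197 = 0.177300.
So P(burglary | alarm, ¬earthquake, power surge) = 0.177300/0.707280 ≈ 0.2507.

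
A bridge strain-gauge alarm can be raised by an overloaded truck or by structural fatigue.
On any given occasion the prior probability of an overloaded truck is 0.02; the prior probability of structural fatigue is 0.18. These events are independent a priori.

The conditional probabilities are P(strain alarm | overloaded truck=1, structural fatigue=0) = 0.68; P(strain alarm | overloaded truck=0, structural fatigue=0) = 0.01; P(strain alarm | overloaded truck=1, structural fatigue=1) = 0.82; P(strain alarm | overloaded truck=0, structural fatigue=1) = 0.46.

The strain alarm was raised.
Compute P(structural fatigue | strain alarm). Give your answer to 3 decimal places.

Weight on structural fatigue=true, given the evidence: 0.081144 + 0.002952 = 0.084096
Normalizer over all consistent configurations: 0.01*0.98*0.82 + 0.46*0.98*0.18 + 0.68*0.02*0.82 + 0.82*0.02*0.18 = 0.103284
P(structural fatigue | strain alarm) = 0.084096/0.103284 ≈ 0.814

P(structural fatigue | strain alarm) ≈ 0.814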